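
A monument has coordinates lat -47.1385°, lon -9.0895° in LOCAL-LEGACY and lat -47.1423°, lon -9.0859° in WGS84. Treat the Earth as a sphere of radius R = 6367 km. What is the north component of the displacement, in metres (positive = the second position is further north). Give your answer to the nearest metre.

ΔN = -422 m

Δφ = -47.1423° − -47.1385° = -0.0038°; Δλ = -9.0859° − -9.0895° = +0.0036°.
1° along a meridian = πR/180 = 111125 m.
ΔN = Δφ × 111125 = -422.3 m; ΔE = Δλ × 111125 × cos(-47.1385°) = +0.0036 × 111125 × 0.680228 = 272.1 m.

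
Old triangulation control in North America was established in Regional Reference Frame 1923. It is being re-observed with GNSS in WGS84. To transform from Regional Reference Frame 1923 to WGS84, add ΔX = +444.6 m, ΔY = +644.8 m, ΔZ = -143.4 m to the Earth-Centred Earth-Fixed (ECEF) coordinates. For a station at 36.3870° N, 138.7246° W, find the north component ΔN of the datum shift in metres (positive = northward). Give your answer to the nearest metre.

ΔN = 335 m

At φ = 36.3870°, λ = -138.7246°: sin φ = 0.593236, cos φ = 0.805028, sin λ = -0.659679, cos λ = -0.751547.
ΔN = −sin φ cos λ·ΔX − sin φ sin λ·ΔY + cos φ·ΔZ = −(0.593236)(-0.751547)(444.6) − (0.593236)(-0.659679)(644.8) + (0.805028)(-143.4) = 335.12 m.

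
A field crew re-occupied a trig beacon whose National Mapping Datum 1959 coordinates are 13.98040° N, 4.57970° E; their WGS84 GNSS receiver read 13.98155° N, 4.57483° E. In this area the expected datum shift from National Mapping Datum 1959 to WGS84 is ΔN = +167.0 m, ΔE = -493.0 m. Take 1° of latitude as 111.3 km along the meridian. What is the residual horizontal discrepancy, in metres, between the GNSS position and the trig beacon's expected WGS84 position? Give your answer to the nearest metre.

51 m

Observed coordinate differences: Δφ = +0.00115°, Δλ = -0.00487°.
Converting to metres (1° lat = 111300 m, cos φ = 0.970378): observed ΔN = 128.0 m, observed ΔE = -526.0 m.
Subtracting the expected shift leaves a residual of 128.0 − (167.0) = -39.0 m north and -526.0 − (-493.0) = -33.0 m east.
Residual distance = √((-39.0)² + (-33.0)²) = 51.1 m.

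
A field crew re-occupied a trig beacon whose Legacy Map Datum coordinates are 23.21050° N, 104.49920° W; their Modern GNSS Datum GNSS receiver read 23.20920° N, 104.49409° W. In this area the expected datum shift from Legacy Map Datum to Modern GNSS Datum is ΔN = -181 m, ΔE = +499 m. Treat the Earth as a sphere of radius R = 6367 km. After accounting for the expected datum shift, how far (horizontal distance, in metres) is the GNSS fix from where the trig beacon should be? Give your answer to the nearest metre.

43 m

Observed coordinate differences: Δφ = -0.00130°, Δλ = +0.00511°.
Converting to metres (1° lat = 111125 m, cos φ = 0.919063): observed ΔN = -144.5 m, observed ΔE = 521.9 m.
Subtracting the expected shift leaves a residual of -144.5 − (-181) = 36.5 m north and 521.9 − (499) = 22.9 m east.
Residual distance = √(36.5² + 22.9²) = 43.1 m.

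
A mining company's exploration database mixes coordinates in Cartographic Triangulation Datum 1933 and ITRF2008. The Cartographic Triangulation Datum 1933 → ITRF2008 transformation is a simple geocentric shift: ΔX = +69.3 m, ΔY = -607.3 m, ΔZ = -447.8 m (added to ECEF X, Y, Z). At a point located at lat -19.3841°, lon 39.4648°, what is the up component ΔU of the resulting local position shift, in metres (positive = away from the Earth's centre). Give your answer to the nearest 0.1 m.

ΔU = -165.0 m

At φ = -19.3841°, λ = 39.4648°: sin φ = -0.331899, cos φ = 0.943315, sin λ = 0.635604, cos λ = 0.772015.
ΔU = cos φ cos λ·ΔX + cos φ sin λ·ΔY + sin φ·ΔZ = (0.943315)(0.772015)(69.3) + (0.943315)(0.635604)(-607.3) + (-0.331899)(-447.8) = -165.03 m.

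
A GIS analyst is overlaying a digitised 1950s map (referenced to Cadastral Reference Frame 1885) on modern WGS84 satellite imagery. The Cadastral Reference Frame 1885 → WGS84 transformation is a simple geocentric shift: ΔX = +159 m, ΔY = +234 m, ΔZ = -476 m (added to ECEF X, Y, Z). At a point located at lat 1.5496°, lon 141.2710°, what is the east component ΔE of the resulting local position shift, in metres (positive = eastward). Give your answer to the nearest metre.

At φ = 1.5496°, λ = 141.2710°: sin φ = 0.027042, cos φ = 0.999634, sin λ = 0.625638, cos λ = -0.780114.
ΔE = −sin λ·ΔX + cos λ·ΔY = −(0.625638)·(159) + (-0.780114)·(234) = -282.02 m.

ΔE = -282 m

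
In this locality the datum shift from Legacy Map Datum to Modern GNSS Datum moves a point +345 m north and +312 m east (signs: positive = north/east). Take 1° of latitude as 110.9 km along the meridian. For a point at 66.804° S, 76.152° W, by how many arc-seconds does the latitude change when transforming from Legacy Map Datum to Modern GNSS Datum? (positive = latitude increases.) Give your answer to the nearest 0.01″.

Δφ = 11.20″

1° of latitude = 110.9 km, so Δφ = 345.0 / 110900 = 0.0031109° = 11.199″.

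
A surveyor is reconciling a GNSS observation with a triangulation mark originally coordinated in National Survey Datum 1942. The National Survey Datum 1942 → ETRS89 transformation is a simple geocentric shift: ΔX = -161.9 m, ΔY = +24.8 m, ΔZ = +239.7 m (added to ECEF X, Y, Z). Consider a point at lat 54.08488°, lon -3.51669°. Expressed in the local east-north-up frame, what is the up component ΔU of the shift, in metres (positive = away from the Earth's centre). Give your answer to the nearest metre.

ΔU = 98 m

The local up (radial) axis is (cos φ cos λ, cos φ sin λ, sin φ), giving ΔU = -94.789 − 0.892 + 194.130 = 98.45 m.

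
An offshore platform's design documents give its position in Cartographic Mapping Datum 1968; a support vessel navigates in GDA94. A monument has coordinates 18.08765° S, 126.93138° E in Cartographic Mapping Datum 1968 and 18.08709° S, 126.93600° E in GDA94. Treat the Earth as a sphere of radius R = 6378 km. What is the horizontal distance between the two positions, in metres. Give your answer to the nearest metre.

493 m

Δφ = -18.08709° − -18.08765° = +0.00056°; Δλ = 126.93600° − 126.93138° = +0.00462°.
1° along a meridian = πR/180 = 111317 m.
ΔN = Δφ × 111317 = 62.3 m; ΔE = Δλ × 111317 × cos(-18.08765°) = +0.00462 × 111317 × 0.950583 = 488.9 m.
Distance = √(ΔE² + ΔN²) = √(488.9² + 62.3²) = 492.8 m.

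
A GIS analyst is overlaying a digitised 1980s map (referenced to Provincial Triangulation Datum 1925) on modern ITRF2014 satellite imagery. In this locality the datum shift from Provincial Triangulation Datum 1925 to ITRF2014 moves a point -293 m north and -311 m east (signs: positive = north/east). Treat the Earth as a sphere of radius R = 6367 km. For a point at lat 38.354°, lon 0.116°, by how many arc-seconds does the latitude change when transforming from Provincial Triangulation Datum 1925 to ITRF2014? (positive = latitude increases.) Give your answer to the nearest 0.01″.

On a sphere of radius R, 1 rad of latitude = R, so Δφ = ΔN / R = -293.0 / 6367000 = -4.6019e-05 rad = -9.492″.

Δφ = -9.49″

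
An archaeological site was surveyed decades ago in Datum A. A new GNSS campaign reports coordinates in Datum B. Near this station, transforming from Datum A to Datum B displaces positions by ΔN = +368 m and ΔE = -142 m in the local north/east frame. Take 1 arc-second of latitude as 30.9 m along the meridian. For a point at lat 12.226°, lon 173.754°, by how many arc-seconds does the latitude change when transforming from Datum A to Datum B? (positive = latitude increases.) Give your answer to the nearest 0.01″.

Δφ = 11.91″

1″ of latitude = 30.90 m, so Δφ = 368.0 / 30.90 = 11.909″.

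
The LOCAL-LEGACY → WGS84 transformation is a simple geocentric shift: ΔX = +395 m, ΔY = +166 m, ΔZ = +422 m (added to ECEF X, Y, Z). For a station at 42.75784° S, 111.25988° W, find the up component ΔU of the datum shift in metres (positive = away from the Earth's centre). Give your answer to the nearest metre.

At φ = -42.75784°, λ = -111.25988°: sin φ = -0.678901, cos φ = 0.734230, sin λ = -0.931945, cos λ = -0.362599.
ΔU = cos φ cos λ·ΔX + cos φ sin λ·ΔY + sin φ·ΔZ = (0.734230)(-0.362599)(395) + (0.734230)(-0.931945)(166) + (-0.678901)(422) = -505.24 m.

ΔU = -505 m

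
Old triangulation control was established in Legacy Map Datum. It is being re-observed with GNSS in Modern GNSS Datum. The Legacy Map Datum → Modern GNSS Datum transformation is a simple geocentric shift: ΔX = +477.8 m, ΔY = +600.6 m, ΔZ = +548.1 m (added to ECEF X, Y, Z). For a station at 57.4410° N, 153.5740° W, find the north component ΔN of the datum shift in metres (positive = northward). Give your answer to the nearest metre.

ΔN = 881 m

At φ = 57.4410°, λ = -153.5740°: sin φ = 0.842838, cos φ = 0.538168, sin λ = -0.445042, cos λ = -0.895510.
ΔN = −sin φ cos λ·ΔX − sin φ sin λ·ΔY + cos φ·ΔZ = −(0.842838)(-0.895510)(477.8) − (0.842838)(-0.445042)(600.6) + (0.538168)(548.1) = 880.88 m.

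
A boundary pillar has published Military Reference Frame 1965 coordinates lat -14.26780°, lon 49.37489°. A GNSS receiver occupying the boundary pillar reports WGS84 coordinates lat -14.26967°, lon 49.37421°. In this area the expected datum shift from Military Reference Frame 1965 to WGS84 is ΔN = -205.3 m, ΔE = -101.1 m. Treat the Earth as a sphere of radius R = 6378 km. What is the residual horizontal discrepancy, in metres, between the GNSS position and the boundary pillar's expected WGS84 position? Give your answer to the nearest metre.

28 m

Observed coordinate differences: Δφ = -0.00187°, Δλ = -0.00068°.
Converting to metres (1° lat = 111317 m, cos φ = 0.969154): observed ΔN = -208.2 m, observed ΔE = -73.4 m.
Subtracting the expected shift leaves a residual of -208.2 − (-205.3) = -2.9 m north and -73.4 − (-101.1) = 27.7 m east.
Residual distance = √((-2.9)² + 27.7²) = 27.9 m.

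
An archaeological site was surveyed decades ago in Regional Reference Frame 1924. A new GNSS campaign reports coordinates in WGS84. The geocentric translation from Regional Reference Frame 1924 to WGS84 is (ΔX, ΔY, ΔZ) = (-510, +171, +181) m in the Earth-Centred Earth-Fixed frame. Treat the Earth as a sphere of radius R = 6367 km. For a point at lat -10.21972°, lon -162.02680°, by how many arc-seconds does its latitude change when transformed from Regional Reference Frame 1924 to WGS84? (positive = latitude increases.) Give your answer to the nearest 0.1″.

sin φ = -0.177423, cos φ = 0.984135, sin λ = -0.308572, cos λ = -0.951201.
North component: ΔN = −sin φ cos λ·ΔX − sin φ sin λ·ΔY + cos φ·ΔZ = −(-0.177423)(-0.951201)(-510) − (-0.177423)(-0.308572)(171) + (0.984135)(181) = 254.84 m.
1° of latitude spans πR/180 = 111125 m, so Δφ = 254.84 / 111125 × 3600 = 8.256″.

Δφ = 8.3″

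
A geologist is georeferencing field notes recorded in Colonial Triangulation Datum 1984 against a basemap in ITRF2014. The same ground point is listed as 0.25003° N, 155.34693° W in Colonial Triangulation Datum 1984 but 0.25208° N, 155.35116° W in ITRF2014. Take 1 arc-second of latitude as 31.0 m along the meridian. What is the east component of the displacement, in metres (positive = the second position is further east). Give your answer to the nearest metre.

Δφ = 0.25208° − 0.25003° = +0.00205°; Δλ = -155.35116° − -155.34693° = -0.00423°.
1° of latitude = 3600 × 31.00 = 111600 m.
ΔN = Δφ × 111600 = 228.8 m; ΔE = Δλ × 111600 × cos(0.25003°) = -0.00423 × 111600 × 0.999990 = -472.1 m.

ΔE = -472 m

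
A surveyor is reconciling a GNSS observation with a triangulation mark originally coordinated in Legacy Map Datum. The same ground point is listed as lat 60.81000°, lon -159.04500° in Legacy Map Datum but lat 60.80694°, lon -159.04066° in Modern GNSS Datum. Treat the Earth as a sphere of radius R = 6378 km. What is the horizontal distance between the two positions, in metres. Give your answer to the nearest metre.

Δφ = 60.80694° − 60.81000° = -0.00306°; Δλ = -159.04066° − -159.04500° = +0.00434°.
1° along a meridian = πR/180 = 111317 m.
ΔN = Δφ × 111317 = -340.6 m; ΔE = Δλ × 111317 × cos(60.81000°) = +0.00434 × 111317 × 0.487707 = 235.6 m.
Distance = √(ΔE² + ΔN²) = √(235.6² + (-340.6)²) = 414.2 m.

414 m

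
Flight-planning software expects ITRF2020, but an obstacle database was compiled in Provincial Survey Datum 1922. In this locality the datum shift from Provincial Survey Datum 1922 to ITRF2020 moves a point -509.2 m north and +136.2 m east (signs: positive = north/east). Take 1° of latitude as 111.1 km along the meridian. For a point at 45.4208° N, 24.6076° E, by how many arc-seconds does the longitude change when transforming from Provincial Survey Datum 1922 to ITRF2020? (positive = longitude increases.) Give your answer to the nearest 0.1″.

Δλ = 6.3″

At latitude 45.4208°, cos φ = 0.701895.
1° of longitude at this latitude = 111.1 × cos φ = 77.98 km, so Δλ = 136.2 / 77980.5 = 0.0017466° = 6.288″.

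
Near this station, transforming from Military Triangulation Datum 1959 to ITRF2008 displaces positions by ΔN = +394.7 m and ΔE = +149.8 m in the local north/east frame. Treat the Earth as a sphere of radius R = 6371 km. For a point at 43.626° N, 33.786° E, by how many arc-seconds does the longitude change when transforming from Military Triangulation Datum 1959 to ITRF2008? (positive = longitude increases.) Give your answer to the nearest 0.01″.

At latitude 43.626°, cos φ = 0.723859.
One radian of longitude at latitude φ spans R cos φ, so Δλ = ΔE / (R cos φ) = 149.8 / (6371000 × 0.723859) = 3.2483e-05 rad = 6.700″.

Δλ = 6.70″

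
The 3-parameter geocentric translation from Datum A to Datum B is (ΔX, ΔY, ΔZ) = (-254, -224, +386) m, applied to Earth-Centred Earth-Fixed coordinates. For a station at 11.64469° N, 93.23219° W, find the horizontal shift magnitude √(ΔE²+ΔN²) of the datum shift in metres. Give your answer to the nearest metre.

409 m

The local east axis at (φ, λ) is (−sin λ, cos λ, 0), so ΔE = −sin(-93.23219°)·(-254) + cos(-93.23219°)·(-224) = -240.97 m.
The local north axis is (−sin φ cos λ, −sin φ sin λ, cos φ), giving ΔN = -2.891 − 45.141 + 378.055 = 330.02 m.
Horizontal magnitude = √(ΔE² + ΔN²) = √((-240.97)² + 330.02²) = 408.63 m.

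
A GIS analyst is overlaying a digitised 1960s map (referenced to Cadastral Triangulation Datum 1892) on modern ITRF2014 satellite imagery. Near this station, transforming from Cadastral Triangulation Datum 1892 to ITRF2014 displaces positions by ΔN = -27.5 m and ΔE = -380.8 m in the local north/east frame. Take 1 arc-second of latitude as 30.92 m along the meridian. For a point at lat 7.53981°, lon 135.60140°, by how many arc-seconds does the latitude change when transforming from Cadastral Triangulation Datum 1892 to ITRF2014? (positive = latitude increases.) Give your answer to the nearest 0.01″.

Δφ = -0.89″

1″ of latitude = 30.92 m, so Δφ = -27.5 / 30.92 = -0.889″.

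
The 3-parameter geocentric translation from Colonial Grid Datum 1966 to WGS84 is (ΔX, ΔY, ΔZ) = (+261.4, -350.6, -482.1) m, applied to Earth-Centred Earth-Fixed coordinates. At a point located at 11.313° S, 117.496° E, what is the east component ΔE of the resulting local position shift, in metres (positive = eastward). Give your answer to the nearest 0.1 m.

At φ = -11.313°, λ = 117.496°: sin φ = -0.196169, cos φ = 0.980570, sin λ = 0.887043, cos λ = -0.461687.
ΔE = −sin λ·ΔX + cos λ·ΔY = −(0.887043)·(261.4) + (-0.461687)·(-350.6) = -70.01 m.

ΔE = -70.0 m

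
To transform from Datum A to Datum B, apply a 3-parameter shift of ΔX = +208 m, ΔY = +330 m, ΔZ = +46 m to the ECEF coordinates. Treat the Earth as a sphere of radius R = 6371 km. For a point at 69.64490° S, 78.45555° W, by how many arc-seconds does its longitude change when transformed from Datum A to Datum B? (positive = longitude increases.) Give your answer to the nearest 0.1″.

sin φ = -0.937555, cos φ = 0.347837, sin λ = -0.979770, cos λ = 0.200128.
East component: ΔE = −sin λ·ΔX + cos λ·ΔY = −(-0.979770)(208) + (0.200128)(330) = 269.83 m.
1° of latitude spans πR/180 = 111195 m; at latitude φ, 1° of longitude spans that × cos φ = 38677.8 m, so Δλ = 269.83 / 38677.8 × 3600 = 25.115″.

Δλ = 25.1″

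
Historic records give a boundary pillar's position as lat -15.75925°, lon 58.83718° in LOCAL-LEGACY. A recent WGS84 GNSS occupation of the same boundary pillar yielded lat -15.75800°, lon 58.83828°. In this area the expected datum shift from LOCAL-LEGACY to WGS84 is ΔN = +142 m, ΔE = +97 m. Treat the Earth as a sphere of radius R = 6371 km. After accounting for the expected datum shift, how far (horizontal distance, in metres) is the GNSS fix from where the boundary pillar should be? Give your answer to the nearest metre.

21 m

Observed coordinate differences: Δφ = +0.00125°, Δλ = +0.00110°.
Converting to metres (1° lat = 111195 m, cos φ = 0.962411): observed ΔN = 139.0 m, observed ΔE = 117.7 m.
Subtracting the expected shift leaves a residual of 139.0 − (142) = -3.0 m north and 117.7 − (97) = 20.7 m east.
Residual distance = √((-3.0)² + 20.7²) = 20.9 m.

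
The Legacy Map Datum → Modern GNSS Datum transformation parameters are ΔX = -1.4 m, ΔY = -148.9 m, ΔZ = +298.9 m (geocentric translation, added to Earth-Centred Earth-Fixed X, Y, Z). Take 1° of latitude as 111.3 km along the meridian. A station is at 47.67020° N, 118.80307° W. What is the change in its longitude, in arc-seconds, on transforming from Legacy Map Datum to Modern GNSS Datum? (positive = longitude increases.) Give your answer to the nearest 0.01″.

sin φ = 0.739281, cos φ = 0.673397, sin λ = -0.876281, cos λ = -0.481801.
East component: ΔE = −sin λ·ΔX + cos λ·ΔY = −(-0.876281)(-1.4) + (-0.481801)(-148.9) = 70.51 m.
1° of latitude spans 111300 m; at latitude φ, 1° of longitude spans that × cos φ = 74949.1 m, so Δλ = 70.51 / 74949.1 × 3600 = 3.387″.

Δλ = 3.39″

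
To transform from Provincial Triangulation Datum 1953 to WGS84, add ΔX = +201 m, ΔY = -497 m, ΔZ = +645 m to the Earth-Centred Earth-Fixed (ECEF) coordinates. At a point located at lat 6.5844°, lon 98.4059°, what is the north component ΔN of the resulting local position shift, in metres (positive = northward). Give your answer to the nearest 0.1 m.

The local north axis is (−sin φ cos λ, −sin φ sin λ, cos φ), giving ΔN = 3.369 + 56.377 + 640.746 = 700.49 m.

ΔN = 700.5 m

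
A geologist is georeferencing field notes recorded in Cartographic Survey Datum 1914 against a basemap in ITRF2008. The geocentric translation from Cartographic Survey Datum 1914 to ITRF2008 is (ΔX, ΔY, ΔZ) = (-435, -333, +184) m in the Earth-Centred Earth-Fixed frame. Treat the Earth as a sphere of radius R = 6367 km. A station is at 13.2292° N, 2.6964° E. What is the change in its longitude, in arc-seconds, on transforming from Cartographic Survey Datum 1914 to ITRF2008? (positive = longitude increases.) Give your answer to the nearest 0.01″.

Δλ = -10.39″

sin φ = 0.228847, cos φ = 0.973462, sin λ = 0.047044, cos λ = 0.998893.
East component: ΔE = −sin λ·ΔX + cos λ·ΔY = −(0.047044)(-435) + (0.998893)(-333) = -312.17 m.
1° of latitude spans πR/180 = 111125 m; at latitude φ, 1° of longitude spans that × cos φ = 108176.1 m, so Δλ = -312.17 / 108176.1 × 3600 = -10.389″.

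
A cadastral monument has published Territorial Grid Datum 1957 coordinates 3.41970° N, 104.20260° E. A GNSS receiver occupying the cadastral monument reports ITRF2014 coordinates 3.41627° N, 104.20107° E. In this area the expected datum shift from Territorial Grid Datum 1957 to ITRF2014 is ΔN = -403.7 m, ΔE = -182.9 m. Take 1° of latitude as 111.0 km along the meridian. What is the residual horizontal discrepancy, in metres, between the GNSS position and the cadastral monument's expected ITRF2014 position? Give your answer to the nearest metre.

27 m

Observed coordinate differences: Δφ = -0.00343°, Δλ = -0.00153°.
Converting to metres (1° lat = 111000 m, cos φ = 0.998219): observed ΔN = -380.7 m, observed ΔE = -169.5 m.
Subtracting the expected shift leaves a residual of -380.7 − (-403.7) = 23.0 m north and -169.5 − (-182.9) = 13.4 m east.
Residual distance = √(23.0² + 13.4²) = 26.6 m.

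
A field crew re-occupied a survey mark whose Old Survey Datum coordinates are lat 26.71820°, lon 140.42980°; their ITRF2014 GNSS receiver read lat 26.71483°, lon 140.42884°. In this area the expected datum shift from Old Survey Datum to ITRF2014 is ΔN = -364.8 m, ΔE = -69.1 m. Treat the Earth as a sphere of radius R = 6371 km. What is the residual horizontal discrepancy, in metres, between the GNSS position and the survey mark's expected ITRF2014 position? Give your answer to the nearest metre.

Observed coordinate differences: Δφ = -0.00337°, Δλ = -0.00096°.
Converting to metres (1° lat = 111195 m, cos φ = 0.893229): observed ΔN = -374.7 m, observed ΔE = -95.3 m.
Subtracting the expected shift leaves a residual of -374.7 − (-364.8) = -9.9 m north and -95.3 − (-69.1) = -26.2 m east.
Residual distance = √((-9.9)² + (-26.2)²) = 28.1 m.

28 m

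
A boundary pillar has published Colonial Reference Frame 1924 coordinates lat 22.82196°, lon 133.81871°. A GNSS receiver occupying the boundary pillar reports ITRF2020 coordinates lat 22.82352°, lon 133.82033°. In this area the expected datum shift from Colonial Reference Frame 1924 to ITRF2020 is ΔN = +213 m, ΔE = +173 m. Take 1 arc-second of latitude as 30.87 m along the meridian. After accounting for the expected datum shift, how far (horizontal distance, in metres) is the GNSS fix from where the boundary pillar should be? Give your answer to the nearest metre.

40 m

Observed coordinate differences: Δφ = +0.00156°, Δλ = +0.00162°.
Converting to metres (1° lat = 111132 m, cos φ = 0.921715): observed ΔN = 173.4 m, observed ΔE = 165.9 m.
Subtracting the expected shift leaves a residual of 173.4 − (213) = -39.6 m north and 165.9 − (173) = -7.1 m east.
Residual distance = √((-39.6)² + (-7.1)²) = 40.3 m.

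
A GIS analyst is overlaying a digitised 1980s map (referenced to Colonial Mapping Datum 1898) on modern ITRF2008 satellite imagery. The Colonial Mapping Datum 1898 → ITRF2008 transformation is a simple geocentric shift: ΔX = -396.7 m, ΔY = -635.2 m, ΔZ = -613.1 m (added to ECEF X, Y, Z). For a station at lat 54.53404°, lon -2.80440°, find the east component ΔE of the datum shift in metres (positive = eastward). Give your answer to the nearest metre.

At φ = 54.53404°, λ = -2.80440°: sin φ = 0.814460, cos φ = 0.580219, sin λ = -0.048926, cos λ = 0.998802.
ΔE = −sin λ·ΔX + cos λ·ΔY = −(-0.048926)·(-396.7) + (0.998802)·(-635.2) = -653.85 m.

ΔE = -654 m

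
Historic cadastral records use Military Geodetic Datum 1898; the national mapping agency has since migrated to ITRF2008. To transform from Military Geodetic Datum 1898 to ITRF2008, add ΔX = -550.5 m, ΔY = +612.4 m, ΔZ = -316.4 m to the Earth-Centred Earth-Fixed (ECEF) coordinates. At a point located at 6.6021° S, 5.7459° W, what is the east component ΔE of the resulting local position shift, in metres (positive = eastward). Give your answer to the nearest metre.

ΔE = 554 m

At φ = -6.6021°, λ = -5.7459°: sin φ = -0.114974, cos φ = 0.993369, sin λ = -0.100117, cos λ = 0.994976.
ΔE = −sin λ·ΔX + cos λ·ΔY = −(-0.100117)·(-550.5) + (0.994976)·(612.4) = 554.21 m.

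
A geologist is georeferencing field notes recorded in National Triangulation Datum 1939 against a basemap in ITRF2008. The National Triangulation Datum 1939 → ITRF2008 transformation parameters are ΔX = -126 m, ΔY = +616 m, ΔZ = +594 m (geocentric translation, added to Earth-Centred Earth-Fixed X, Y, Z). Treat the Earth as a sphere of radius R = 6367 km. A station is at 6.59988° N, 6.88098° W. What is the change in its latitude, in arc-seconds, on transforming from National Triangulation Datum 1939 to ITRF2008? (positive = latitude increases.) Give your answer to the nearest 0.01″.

Δφ = 19.86″

sin φ = 0.114935, cos φ = 0.993373, sin λ = -0.119807, cos λ = 0.992797.
North component: ΔN = −sin φ cos λ·ΔX − sin φ sin λ·ΔY + cos φ·ΔZ = −(0.114935)(0.992797)(-126) − (0.114935)(-0.119807)(616) + (0.993373)(594) = 612.92 m.
1° of latitude spans πR/180 = 111125 m, so Δφ = 612.92 / 111125 × 3600 = 19.856″.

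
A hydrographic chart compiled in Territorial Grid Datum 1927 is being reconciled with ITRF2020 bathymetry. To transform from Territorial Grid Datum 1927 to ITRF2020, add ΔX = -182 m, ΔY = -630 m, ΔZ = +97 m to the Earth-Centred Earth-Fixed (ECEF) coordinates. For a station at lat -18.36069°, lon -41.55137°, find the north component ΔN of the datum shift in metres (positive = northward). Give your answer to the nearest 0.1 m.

At φ = -18.36069°, λ = -41.55137°: sin φ = -0.314998, cos φ = 0.949092, sin λ = -0.663291, cos λ = 0.748361.
ΔN = −sin φ cos λ·ΔX − sin φ sin λ·ΔY + cos φ·ΔZ = −(-0.314998)(0.748361)(-182) − (-0.314998)(-0.663291)(-630) + (0.949092)(97) = 180.79 m.

ΔN = 180.8 m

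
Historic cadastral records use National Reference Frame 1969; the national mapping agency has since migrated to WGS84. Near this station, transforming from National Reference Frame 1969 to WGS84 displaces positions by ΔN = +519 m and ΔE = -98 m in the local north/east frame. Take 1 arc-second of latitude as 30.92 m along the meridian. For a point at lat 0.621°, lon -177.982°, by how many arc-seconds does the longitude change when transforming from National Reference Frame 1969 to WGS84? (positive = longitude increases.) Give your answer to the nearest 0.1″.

Δλ = -3.2″

At latitude 0.621°, cos φ = 0.999941.
1″ of longitude at this latitude = 30.92 × cos φ = 30.9182 m, so Δλ = -98.0 / 30.9182 = -3.170″.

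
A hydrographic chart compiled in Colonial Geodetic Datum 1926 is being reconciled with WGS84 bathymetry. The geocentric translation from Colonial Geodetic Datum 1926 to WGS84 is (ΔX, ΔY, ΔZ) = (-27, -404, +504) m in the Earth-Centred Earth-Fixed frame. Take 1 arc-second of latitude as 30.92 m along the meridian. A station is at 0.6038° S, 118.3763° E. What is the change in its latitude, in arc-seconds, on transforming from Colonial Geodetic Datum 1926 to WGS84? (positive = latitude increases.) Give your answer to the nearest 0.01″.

sin φ = -0.010538, cos φ = 0.999944, sin λ = 0.879845, cos λ = -0.475260.
North component: ΔN = −sin φ cos λ·ΔX − sin φ sin λ·ΔY + cos φ·ΔZ = −(-0.010538)(-0.475260)(-27) − (-0.010538)(0.879845)(-404) + (0.999944)(504) = 500.36 m.
1° of latitude spans 3600 × 30.92 = 111312 m, so Δφ = 500.36 / 111312 × 3600 = 16.182″.

Δφ = 16.18″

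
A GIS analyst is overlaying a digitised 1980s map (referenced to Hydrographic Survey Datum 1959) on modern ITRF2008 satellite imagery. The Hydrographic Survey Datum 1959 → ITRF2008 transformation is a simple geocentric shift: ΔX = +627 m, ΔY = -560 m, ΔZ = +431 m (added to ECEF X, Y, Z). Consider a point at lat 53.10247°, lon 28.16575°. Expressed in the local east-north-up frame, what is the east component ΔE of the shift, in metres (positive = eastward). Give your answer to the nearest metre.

ΔE = -790 m

At φ = 53.10247°, λ = 28.16575°: sin φ = 0.799711, cos φ = 0.600386, sin λ = 0.472024, cos λ = 0.881586.
ΔE = −sin λ·ΔX + cos λ·ΔY = −(0.472024)·(627) + (0.881586)·(-560) = -789.65 m.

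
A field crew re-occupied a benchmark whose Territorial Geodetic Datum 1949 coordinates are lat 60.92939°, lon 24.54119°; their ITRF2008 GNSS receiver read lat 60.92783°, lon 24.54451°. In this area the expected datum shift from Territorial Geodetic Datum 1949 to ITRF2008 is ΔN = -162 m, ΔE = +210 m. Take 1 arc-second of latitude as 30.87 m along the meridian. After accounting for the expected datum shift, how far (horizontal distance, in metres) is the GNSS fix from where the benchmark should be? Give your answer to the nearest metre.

33 m

Observed coordinate differences: Δφ = -0.00156°, Δλ = +0.00332°.
Converting to metres (1° lat = 111132 m, cos φ = 0.485887): observed ΔN = -173.4 m, observed ΔE = 179.3 m.
Subtracting the expected shift leaves a residual of -173.4 − (-162) = -11.4 m north and 179.3 − (210) = -30.7 m east.
Residual distance = √((-11.4)² + (-30.7)²) = 32.8 m.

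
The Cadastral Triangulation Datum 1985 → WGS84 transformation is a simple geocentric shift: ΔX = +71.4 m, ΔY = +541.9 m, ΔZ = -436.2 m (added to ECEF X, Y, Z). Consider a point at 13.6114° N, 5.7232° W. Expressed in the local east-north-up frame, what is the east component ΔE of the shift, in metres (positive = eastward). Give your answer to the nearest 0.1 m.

ΔE = 546.3 m

At φ = 13.6114°, λ = -5.7232°: sin φ = 0.235335, cos φ = 0.971914, sin λ = -0.099723, cos λ = 0.995015.
ΔE = −sin λ·ΔX + cos λ·ΔY = −(-0.099723)·(71.4) + (0.995015)·(541.9) = 546.32 m.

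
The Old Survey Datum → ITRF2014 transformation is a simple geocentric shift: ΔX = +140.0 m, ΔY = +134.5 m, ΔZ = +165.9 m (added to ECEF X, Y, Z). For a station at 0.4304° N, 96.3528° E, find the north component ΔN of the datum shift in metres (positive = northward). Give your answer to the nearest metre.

ΔN = 165 m

At φ = 0.4304°, λ = 96.3528°: sin φ = 0.007512, cos φ = 0.999972, sin λ = 0.993859, cos λ = -0.110650.
ΔN = −sin φ cos λ·ΔX − sin φ sin λ·ΔY + cos φ·ΔZ = −(0.007512)(-0.110650)(140.0) − (0.007512)(0.993859)(134.5) + (0.999972)(165.9) = 165.01 m.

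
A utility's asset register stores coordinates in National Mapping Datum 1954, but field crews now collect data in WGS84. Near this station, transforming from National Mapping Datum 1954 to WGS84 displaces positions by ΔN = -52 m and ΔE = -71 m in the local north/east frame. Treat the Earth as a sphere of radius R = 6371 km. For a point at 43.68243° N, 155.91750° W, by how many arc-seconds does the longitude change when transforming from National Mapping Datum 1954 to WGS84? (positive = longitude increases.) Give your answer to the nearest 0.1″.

Δλ = -3.2″

At latitude 43.68243°, cos φ = 0.723179.
One radian of longitude at latitude φ spans R cos φ, so Δλ = ΔE / (R cos φ) = -71.0 / (6371000 × 0.723179) = -1.5410e-05 rad = -3.179″.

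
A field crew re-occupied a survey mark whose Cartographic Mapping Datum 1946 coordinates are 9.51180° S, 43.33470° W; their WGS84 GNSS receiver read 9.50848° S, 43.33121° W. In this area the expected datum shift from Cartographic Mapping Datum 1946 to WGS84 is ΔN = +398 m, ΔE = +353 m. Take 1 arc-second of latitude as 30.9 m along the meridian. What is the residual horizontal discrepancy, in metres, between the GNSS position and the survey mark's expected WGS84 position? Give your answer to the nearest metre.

41 m

Observed coordinate differences: Δφ = +0.00332°, Δλ = +0.00349°.
Converting to metres (1° lat = 111240 m, cos φ = 0.986252): observed ΔN = 369.3 m, observed ΔE = 382.9 m.
Subtracting the expected shift leaves a residual of 369.3 − (398) = -28.7 m north and 382.9 − (353) = 29.9 m east.
Residual distance = √((-28.7)² + 29.9²) = 41.4 m.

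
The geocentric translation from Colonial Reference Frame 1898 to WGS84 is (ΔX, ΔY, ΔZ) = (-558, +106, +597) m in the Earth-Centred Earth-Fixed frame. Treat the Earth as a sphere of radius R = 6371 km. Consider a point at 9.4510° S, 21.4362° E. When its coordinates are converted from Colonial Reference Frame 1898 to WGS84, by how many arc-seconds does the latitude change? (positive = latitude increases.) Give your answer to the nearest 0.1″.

Δφ = 16.5″

sin φ = -0.164204, cos φ = 0.986426, sin λ = 0.365465, cos λ = 0.930825.
North component: ΔN = −sin φ cos λ·ΔX − sin φ sin λ·ΔY + cos φ·ΔZ = −(-0.164204)(0.930825)(-558) − (-0.164204)(0.365465)(106) + (0.986426)(597) = 509.97 m.
1° of latitude spans πR/180 = 111195 m, so Δφ = 509.97 / 111195 × 3600 = 16.511″.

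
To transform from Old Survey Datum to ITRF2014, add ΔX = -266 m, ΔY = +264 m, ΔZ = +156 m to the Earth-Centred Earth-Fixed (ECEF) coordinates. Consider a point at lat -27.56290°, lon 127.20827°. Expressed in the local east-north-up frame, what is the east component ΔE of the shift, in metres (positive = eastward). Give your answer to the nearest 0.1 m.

The local east axis at (φ, λ) is (−sin λ, cos λ, 0), so ΔE = −sin(127.20827°)·(-266) + cos(127.20827°)·264 = 52.21 m.

ΔE = 52.2 m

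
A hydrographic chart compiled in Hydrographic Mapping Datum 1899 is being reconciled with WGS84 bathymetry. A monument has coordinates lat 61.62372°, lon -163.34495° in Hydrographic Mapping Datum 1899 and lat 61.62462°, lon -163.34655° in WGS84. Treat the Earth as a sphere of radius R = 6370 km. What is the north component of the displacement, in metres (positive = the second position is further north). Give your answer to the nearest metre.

Δφ = 61.62462° − 61.62372° = +0.00090°; Δλ = -163.34655° − -163.34495° = -0.00160°.
1° along a meridian = πR/180 = 111177 m.
ΔN = Δφ × 111177 = 100.1 m; ΔE = Δλ × 111177 × cos(61.62372°) = -0.00160 × 111177 × 0.475260 = -84.5 m.

ΔN = 100 m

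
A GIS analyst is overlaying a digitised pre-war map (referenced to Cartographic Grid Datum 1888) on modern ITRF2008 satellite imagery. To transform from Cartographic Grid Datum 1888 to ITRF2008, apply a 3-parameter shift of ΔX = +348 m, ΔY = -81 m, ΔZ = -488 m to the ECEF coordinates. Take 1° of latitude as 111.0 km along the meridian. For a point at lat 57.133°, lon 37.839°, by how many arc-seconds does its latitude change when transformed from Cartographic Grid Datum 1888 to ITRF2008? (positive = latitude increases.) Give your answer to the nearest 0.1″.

Δφ = -14.7″

sin φ = 0.839933, cos φ = 0.542691, sin λ = 0.613445, cos λ = 0.789738.
North component: ΔN = −sin φ cos λ·ΔX − sin φ sin λ·ΔY + cos φ·ΔZ = −(0.839933)(0.789738)(348) − (0.839933)(0.613445)(-81) + (0.542691)(-488) = -453.94 m.
1° of latitude spans 111000 m, so Δφ = -453.94 / 111000 × 3600 = -14.722″.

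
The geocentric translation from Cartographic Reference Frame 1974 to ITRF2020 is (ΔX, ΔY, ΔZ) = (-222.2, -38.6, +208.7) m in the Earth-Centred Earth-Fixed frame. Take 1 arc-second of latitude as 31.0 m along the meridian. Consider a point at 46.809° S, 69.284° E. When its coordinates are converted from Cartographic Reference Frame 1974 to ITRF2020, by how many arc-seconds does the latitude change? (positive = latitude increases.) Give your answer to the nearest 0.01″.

Δφ = 1.91″

sin φ = -0.729076, cos φ = 0.684433, sin λ = 0.935345, cos λ = 0.353736.
North component: ΔN = −sin φ cos λ·ΔX − sin φ sin λ·ΔY + cos φ·ΔZ = −(-0.729076)(0.353736)(-222.2) − (-0.729076)(0.935345)(-38.6) + (0.684433)(208.7) = 59.21 m.
1° of latitude spans 3600 × 31.00 = 111600 m, so Δφ = 59.21 / 111600 × 3600 = 1.910″.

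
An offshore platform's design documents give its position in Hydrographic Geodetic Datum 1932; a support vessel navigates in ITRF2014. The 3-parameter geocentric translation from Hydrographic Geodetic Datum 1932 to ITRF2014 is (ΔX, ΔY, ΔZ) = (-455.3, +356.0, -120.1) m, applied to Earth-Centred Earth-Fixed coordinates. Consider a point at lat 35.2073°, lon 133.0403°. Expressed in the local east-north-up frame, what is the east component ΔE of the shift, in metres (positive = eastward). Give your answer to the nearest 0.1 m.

At φ = 35.2073°, λ = 133.0403°: sin φ = 0.576536, cos φ = 0.817071, sin λ = 0.730874, cos λ = -0.682513.
ΔE = −sin λ·ΔX + cos λ·ΔY = −(0.730874)·(-455.3) + (-0.682513)·(356.0) = 89.79 m.

ΔE = 89.8 m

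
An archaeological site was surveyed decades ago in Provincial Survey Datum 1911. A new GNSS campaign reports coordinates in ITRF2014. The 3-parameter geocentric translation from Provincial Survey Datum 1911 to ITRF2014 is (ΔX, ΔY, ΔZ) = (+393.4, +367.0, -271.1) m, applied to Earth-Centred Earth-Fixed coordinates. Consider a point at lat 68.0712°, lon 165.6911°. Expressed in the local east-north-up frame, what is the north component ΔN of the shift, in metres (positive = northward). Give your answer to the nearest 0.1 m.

At φ = 68.0712°, λ = 165.6911°: sin φ = 0.927649, cos φ = 0.373454, sin λ = 0.247150, cos λ = -0.968977.
ΔN = −sin φ cos λ·ΔX − sin φ sin λ·ΔY + cos φ·ΔZ = −(0.927649)(-0.968977)(393.4) − (0.927649)(0.247150)(367.0) + (0.373454)(-271.1) = 168.23 m.

ΔN = 168.2 m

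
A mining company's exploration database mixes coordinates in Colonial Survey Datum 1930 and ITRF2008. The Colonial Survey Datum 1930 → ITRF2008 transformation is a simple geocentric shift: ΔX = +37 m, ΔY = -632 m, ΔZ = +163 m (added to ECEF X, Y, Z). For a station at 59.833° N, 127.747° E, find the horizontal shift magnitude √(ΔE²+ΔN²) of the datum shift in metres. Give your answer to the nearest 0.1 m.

At φ = 59.833°, λ = 127.747°: sin φ = 0.864564, cos φ = 0.502522, sin λ = 0.790722, cos λ = -0.612176.
ΔE = −sin λ·ΔX + cos λ·ΔY = −(0.790722)·(37) + (-0.612176)·(-632) = 357.64 m.
ΔN = −sin φ cos λ·ΔX − sin φ sin λ·ΔY + cos φ·ΔZ = −(0.864564)(-0.612176)(37) − (0.864564)(0.790722)(-632) + (0.502522)(163) = 533.55 m.
Horizontal magnitude = √(ΔE² + ΔN²) = √(357.64² + 533.55²) = 642.32 m.

642.3 m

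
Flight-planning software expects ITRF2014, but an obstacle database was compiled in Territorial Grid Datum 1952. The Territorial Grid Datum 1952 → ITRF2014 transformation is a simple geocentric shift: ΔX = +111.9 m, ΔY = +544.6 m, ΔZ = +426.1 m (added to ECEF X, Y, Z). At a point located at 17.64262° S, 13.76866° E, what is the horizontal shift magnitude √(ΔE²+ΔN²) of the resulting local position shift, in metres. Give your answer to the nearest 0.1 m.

At φ = -17.64262°, λ = 13.76866°: sin φ = -0.303079, cos φ = 0.952965, sin λ = 0.238002, cos λ = 0.971265.
ΔE = −sin λ·ΔX + cos λ·ΔY = −(0.238002)·(111.9) + (0.971265)·(544.6) = 502.32 m.
ΔN = −sin φ cos λ·ΔX − sin φ sin λ·ΔY + cos φ·ΔZ = −(-0.303079)(0.971265)(111.9) − (-0.303079)(0.238002)(544.6) + (0.952965)(426.1) = 478.28 m.
Horizontal magnitude = √(ΔE² + ΔN²) = √(502.32² + 478.28²) = 693.60 m.

693.6 m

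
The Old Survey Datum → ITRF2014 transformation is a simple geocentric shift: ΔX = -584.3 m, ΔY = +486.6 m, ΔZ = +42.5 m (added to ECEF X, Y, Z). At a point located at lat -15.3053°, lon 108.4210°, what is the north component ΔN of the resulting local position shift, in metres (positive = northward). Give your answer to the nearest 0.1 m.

ΔN = 211.6 m

The local north axis is (−sin φ cos λ, −sin φ sin λ, cos φ), giving ΔN = 48.737 + 121.863 + 40.993 = 211.59 m.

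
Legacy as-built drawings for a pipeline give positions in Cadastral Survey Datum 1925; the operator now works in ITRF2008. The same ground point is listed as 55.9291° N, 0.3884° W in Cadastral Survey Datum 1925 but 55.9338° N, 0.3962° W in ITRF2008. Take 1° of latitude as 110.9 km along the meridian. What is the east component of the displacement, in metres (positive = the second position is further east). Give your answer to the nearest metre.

ΔE = -485 m

Δφ = 55.9338° − 55.9291° = +0.0047°; Δλ = -0.3962° − -0.3884° = -0.0078°.
ΔN = Δφ × 110900 = 521.2 m; ΔE = Δλ × 110900 × cos(55.9291°) = -0.0078 × 110900 × 0.560218 = -484.6 m.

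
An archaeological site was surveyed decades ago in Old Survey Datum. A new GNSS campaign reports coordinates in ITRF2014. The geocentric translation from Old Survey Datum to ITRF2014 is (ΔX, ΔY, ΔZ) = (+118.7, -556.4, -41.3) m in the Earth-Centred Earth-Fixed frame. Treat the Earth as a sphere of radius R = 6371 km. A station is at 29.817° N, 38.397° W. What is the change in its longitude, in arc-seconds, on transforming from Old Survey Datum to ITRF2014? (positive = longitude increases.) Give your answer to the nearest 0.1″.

Δλ = -13.5″

sin φ = 0.497231, cos φ = 0.867618, sin λ = -0.621107, cos λ = 0.783726.
East component: ΔE = −sin λ·ΔX + cos λ·ΔY = −(-0.621107)(118.7) + (0.783726)(-556.4) = -362.34 m.
1° of latitude spans πR/180 = 111195 m; at latitude φ, 1° of longitude spans that × cos φ = 96474.7 m, so Δλ = -362.34 / 96474.7 × 3600 = -13.521″.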